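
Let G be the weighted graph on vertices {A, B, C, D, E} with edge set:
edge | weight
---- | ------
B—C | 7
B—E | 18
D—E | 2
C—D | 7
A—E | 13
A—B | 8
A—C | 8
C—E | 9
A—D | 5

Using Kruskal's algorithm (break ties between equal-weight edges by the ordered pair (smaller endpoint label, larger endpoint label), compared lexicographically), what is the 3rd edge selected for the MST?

Sort edges by weight, then run Kruskal:
D—E (2): add — endpoints in different components.
A—D (5): add — endpoints in different components.
B—C (7): add — endpoints in different components.
C—D (7): add — endpoints in different components.
The 3rd edge added is B—C.

B-C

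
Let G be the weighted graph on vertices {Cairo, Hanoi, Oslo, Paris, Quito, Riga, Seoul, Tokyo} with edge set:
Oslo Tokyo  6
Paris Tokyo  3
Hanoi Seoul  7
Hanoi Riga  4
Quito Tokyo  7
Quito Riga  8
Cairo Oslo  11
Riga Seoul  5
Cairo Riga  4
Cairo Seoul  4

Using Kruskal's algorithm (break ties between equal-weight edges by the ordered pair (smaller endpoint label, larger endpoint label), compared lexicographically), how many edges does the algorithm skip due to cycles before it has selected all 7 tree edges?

Kruskal: consider edges lightest-first.
Paris Tokyo (3): add — endpoints in different components.
Cairo Riga (4): add — endpoints in different components.
Cairo Seoul (4): add — endpoints in different components.
Hanoi Riga (4): add — endpoints in different components.
Riga Seoul (5): skip — Seoul and Riga already connected.
Oslo Tokyo (6): add — endpoints in different components.
Hanoi Seoul (7): skip — Seoul and Hanoi already connected.
Quito Tokyo (7): add — endpoints in different components.
Quito Riga (8): add — endpoints in different components.
Edges rejected before the tree was complete: 2.

2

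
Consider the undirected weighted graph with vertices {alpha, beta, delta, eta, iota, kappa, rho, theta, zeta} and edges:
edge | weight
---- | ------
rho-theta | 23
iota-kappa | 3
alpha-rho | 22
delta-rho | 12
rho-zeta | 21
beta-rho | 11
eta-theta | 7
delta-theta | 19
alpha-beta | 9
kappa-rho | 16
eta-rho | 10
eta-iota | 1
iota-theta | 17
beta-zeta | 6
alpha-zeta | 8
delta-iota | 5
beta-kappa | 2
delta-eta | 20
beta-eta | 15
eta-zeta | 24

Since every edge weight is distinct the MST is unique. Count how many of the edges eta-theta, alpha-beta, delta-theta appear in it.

Kruskal: consider edges lightest-first.
eta-iota (1): add — endpoints in different components.
beta-kappa (2): add — endpoints in different components.
iota-kappa (3): add — endpoints in different components.
delta-iota (5): add — endpoints in different components.
beta-zeta (6): add — endpoints in different components.
eta-theta (7): add — endpoints in different components.
alpha-zeta (8): add — endpoints in different components.
alpha-beta (9): skip — alpha and beta already connected.
eta-rho (10): add — endpoints in different components.
MST edge set: {eta-iota, beta-kappa, iota-kappa, delta-iota, beta-zeta, eta-theta, alpha-zeta, eta-rho}.
Of the listed edges, {eta-theta} are in the MST → 1.

1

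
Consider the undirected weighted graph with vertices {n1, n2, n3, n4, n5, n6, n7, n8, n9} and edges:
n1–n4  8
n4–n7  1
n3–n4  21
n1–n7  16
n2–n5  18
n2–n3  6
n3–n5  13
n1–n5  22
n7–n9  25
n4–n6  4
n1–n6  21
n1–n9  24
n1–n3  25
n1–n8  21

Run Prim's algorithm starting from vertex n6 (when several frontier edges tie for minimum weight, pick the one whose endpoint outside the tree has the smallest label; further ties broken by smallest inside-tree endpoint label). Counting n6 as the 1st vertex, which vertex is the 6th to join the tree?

Prim's algorithm from n6:
Step 1: frontier [n4–n6 4, n1–n6 21] → take n4–n6 (4); add n4.
Step 2: frontier [n4–n7 1, n1–n4 8, n3–n4 21, n1–n6 21] → take n4–n7 (1); add n7.
Step 3: frontier [n1–n4 8, n3–n4 21, n1–n6 21, n1–n7 16, n7–n9 25] → take n1–n4 (8); add n1.
Step 4: frontier [n1–n8 21, n1–n5 22, n1–n9 24, n1–n3 25, n3–n4 21, n7–n9 25] → take n3–n4 (21); add n3.
Step 5: frontier [n1–n8 21, n1–n5 22, n1–n9 24, n2–n3 6, n3–n5 13, n7–n9 25] → take n2–n3 (6); add n2.
Step 6: frontier [n1–n8 21, n1–n5 22, n1–n9 24, n2–n5 18, n3–n5 13, n7–n9 25] → take n3–n5 (13); add n5.
Step 7: frontier [n1–n8 21, n1–n9 24, n7–n9 25] → take n1–n8 (21); add n8.
Step 8: frontier [n1–n9 24, n7–n9 25] → take n1–n9 (24); add n9.
Vertex order: n6, n4, n7, n1, n3, n2, n5, n8, n9. The 6th vertex is n2.

n2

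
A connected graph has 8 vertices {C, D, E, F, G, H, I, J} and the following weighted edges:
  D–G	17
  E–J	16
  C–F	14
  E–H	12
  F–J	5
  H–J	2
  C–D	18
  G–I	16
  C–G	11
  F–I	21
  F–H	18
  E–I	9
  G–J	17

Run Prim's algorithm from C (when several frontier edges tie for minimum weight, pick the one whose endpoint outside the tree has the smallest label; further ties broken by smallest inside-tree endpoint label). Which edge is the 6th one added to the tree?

E-I

Grow the tree from C using Prim:
Step 1: cheapest edge leaving the tree is C–G (11); add G.
Step 2: cheapest edge leaving the tree is C–F (14); add F.
Step 3: cheapest edge leaving the tree is F–J (5); add J.
Step 4: cheapest edge leaving the tree is H–J (2); add H.
Step 5: cheapest edge leaving the tree is E–H (12); add E.
Step 6: cheapest edge leaving the tree is E–I (9); add I.
Step 7: cheapest edge leaving the tree is D–G (17); add D.
The 6th edge added is E–I.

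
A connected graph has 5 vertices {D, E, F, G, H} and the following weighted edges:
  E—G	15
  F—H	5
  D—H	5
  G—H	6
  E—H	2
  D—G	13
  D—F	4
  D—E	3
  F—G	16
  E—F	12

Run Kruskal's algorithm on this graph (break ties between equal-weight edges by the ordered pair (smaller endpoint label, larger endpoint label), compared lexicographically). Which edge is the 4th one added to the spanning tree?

Kruskal: consider edges lightest-first.
E—H (2): add — endpoints in different components.
D—E (3): add — endpoints in different components.
D—F (4): add — endpoints in different components.
D—H (5): skip — D and H already connected.
F—H (5): skip — F and H already connected.
G—H (6): add — endpoints in different components.
The 4th edge added is G—H.

G-H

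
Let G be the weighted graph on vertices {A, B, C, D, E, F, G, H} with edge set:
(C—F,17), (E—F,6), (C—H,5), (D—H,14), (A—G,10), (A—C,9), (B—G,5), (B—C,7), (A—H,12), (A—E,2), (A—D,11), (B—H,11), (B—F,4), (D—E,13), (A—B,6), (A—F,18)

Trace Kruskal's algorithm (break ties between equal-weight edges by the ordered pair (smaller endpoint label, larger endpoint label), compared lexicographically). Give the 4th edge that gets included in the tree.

C-H

Kruskal's algorithm — process edges by increasing weight (ties by edge label):
A—E (2): add — endpoints in different components.
B—F (4): add — endpoints in different components.
B—G (5): add — endpoints in different components.
C—H (5): add — endpoints in different components.
A—B (6): add — endpoints in different components.
E—F (6): skip — E and F already connected.
B—C (7): add — endpoints in different components.
A—C (9): skip — A and C already connected.
A—G (10): skip — A and G already connected.
A—D (11): add — endpoints in different components.
The 4th edge added is C—H.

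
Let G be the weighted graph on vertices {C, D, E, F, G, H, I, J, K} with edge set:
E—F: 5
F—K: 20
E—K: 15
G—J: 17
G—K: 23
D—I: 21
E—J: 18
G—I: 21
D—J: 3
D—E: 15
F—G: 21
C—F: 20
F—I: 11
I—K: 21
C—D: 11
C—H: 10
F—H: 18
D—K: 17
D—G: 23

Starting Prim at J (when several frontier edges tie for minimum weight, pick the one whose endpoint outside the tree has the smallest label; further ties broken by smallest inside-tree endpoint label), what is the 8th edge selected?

G-J

Prim's algorithm from J:
Step 1: cheapest edge leaving the tree is D—J (3); add D.
Step 2: cheapest edge leaving the tree is C—D (11); add C.
Step 3: cheapest edge leaving the tree is C—H (10); add H.
Step 4: cheapest edge leaving the tree is D—E (15); add E.
Step 5: cheapest edge leaving the tree is E—F (5); add F.
Step 6: cheapest edge leaving the tree is F—I (11); add I.
Step 7: cheapest edge leaving the tree is E—K (15); add K.
Step 8: cheapest edge leaving the tree is G—J (17); add G.
The 8th edge added is G—J.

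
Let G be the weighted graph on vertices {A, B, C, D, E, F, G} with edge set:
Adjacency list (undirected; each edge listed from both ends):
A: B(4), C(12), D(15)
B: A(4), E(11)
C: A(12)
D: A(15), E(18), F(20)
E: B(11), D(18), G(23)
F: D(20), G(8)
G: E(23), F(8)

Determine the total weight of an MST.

Kruskal: consider edges lightest-first.
A B (4): add — endpoints in different components.
F G (8): add — endpoints in different components.
B E (11): add — endpoints in different components.
A C (12): add — endpoints in different components.
A D (15): add — endpoints in different components.
D E (18): skip — D and E already connected.
D F (20): add — endpoints in different components.
MST edges: A B, F G, B E, A C, A D, D F; total weight 4+8+11+12+15+20 = 70.

70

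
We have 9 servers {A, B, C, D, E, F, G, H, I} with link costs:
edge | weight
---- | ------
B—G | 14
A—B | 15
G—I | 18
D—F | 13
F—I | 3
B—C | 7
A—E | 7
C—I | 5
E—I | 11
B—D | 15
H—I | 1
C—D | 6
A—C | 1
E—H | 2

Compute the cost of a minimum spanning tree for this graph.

39

Grow the tree from I using Prim:
Step 1: cheapest edge leaving the tree is H—I (1); add H.
Step 2: cheapest edge leaving the tree is E—H (2); add E.
Step 3: cheapest edge leaving the tree is F—I (3); add F.
Step 4: cheapest edge leaving the tree is C—I (5); add C.
Step 5: cheapest edge leaving the tree is A—C (1); add A.
Step 6: cheapest edge leaving the tree is C—D (6); add D.
Step 7: cheapest edge leaving the tree is B—C (7); add B.
Step 8: cheapest edge leaving the tree is B—G (14); add G.
MST edges: H—I, E—H, F—I, C—I, A—C, C—D, B—C, B—G; total weight 1+2+3+5+1+6+7+14 = 39.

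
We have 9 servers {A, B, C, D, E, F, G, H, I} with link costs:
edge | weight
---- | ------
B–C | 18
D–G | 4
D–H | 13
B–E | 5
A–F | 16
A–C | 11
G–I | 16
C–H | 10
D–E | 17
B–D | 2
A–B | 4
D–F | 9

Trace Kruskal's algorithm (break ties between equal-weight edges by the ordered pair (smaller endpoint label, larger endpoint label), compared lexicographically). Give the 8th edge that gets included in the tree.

G-I

Sort edges by weight, then run Kruskal:
B–D (2): add — endpoints in different components.
A–B (4): add — endpoints in different components.
D–G (4): add — endpoints in different components.
B–E (5): add — endpoints in different components.
D–F (9): add — endpoints in different components.
C–H (10): add — endpoints in different components.
A–C (11): add — endpoints in different components.
D–H (13): skip — D and H already connected.
A–F (16): skip — A and F already connected.
G–I (16): add — endpoints in different components.
The 8th edge added is G–I.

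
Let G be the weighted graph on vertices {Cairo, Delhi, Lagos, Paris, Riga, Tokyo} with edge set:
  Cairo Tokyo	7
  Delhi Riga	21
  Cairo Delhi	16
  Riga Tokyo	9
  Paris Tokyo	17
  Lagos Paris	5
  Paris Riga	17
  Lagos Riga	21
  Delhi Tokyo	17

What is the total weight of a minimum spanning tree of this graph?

54

Kruskal's algorithm — process edges by increasing weight (ties by edge label):
Lagos Paris (5): add — endpoints in different components.
Cairo Tokyo (7): add — endpoints in different components.
Riga Tokyo (9): add — endpoints in different components.
Cairo Delhi (16): add — endpoints in different components.
Delhi Tokyo (17): skip — Tokyo and Delhi already connected.
Paris Riga (17): add — endpoints in different components.
MST edges: Lagos Paris, Cairo Tokyo, Riga Tokyo, Cairo Delhi, Paris Riga; total weight 5+7+9+16+17 = 54.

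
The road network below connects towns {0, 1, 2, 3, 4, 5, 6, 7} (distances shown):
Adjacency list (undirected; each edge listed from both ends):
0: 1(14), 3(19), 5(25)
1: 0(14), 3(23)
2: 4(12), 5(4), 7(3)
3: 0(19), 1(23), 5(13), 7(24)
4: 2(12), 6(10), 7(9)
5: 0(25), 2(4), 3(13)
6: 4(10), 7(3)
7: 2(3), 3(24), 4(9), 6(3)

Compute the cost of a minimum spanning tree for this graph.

Kruskal's algorithm — process edges by increasing weight (ties by edge label):
2-7 (3): add — endpoints in different components.
6-7 (3): add — endpoints in different components.
2-5 (4): add — endpoints in different components.
4-7 (9): add — endpoints in different components.
4-6 (10): skip — 4 and 6 already connected.
2-4 (12): skip — 2 and 4 already connected.
3-5 (13): add — endpoints in different components.
0-1 (14): add — endpoints in different components.
0-3 (19): add — endpoints in different components.
MST edges: 2-7, 6-7, 2-5, 4-7, 3-5, 0-1, 0-3; total weight 3+3+4+9+13+14+19 = 65.

65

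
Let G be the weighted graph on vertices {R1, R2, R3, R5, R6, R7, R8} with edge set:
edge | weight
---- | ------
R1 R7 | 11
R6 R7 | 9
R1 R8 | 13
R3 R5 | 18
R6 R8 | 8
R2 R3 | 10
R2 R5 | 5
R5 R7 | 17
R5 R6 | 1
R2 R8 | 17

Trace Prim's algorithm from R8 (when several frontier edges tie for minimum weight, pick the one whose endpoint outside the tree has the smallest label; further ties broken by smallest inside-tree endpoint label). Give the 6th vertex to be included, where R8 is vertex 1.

Grow the tree from R8 using Prim:
Step 1: cheapest edge leaving the tree is R6 R8 (8); add R6.
Step 2: cheapest edge leaving the tree is R5 R6 (1); add R5.
Step 3: cheapest edge leaving the tree is R2 R5 (5); add R2.
Step 4: cheapest edge leaving the tree is R6 R7 (9); add R7.
Step 5: cheapest edge leaving the tree is R2 R3 (10); add R3.
Step 6: cheapest edge leaving the tree is R1 R7 (11); add R1.
Vertex order: R8, R6, R5, R2, R7, R3, R1. The 6th vertex is R3.

R3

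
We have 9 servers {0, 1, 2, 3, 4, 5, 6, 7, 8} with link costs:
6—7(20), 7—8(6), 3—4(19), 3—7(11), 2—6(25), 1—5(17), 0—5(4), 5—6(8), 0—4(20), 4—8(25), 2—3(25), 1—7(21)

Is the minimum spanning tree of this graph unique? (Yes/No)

Kruskal's algorithm — process edges by increasing weight (ties by edge label):
0—5 (4): add — endpoints in different components.
7—8 (6): add — endpoints in different components.
5—6 (8): add — endpoints in different components.
3—7 (11): add — endpoints in different components.
1—5 (17): add — endpoints in different components.
3—4 (19): add — endpoints in different components.
0—4 (20): add — endpoints in different components.
6—7 (20): skip — 6 and 7 already connected.
1—7 (21): skip — 1 and 7 already connected.
2—3 (25): add — endpoints in different components.
Non-tree edge 2—6 has weight 25, equal to the heaviest edge on its tree cycle — swapping gives another MST of the same weight. Not unique.

No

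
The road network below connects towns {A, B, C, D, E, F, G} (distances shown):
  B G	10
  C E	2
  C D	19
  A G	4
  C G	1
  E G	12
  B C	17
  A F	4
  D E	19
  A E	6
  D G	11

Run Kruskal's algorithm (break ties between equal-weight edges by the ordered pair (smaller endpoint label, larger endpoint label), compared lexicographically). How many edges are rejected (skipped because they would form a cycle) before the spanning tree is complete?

1

Sort edges by weight, then run Kruskal:
C G (1): add. Components now {A} {B} {C,G} {D} {E} {F}
C E (2): add. Components now {A} {B} {C,E,G} {D} {F}
A F (4): add. Components now {A,F} {B} {C,E,G} {D}
A G (4): add. Components now {A,C,E,F,G} {B} {D}
A E (6): skip — A and E already connected.
B G (10): add. Components now {A,B,C,E,F,G} {D}
D G (11): add. Components now {A,B,C,D,E,F,G}
Edges rejected before the tree was complete: 1.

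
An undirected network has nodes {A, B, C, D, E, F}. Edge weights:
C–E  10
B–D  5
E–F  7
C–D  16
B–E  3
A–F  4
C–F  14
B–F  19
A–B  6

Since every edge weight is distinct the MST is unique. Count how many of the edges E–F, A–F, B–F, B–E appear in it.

Kruskal: consider edges lightest-first.
B–E (3): add. Components now {A} {B,E} {C} {D} {F}
A–F (4): add. Components now {A,F} {B,E} {C} {D}
B–D (5): add. Components now {A,F} {B,D,E} {C}
A–B (6): add. Components now {A,B,D,E,F} {C}
E–F (7): skip — E and F already connected.
C–E (10): add. Components now {A,B,C,D,E,F}
MST edge set: {B–E, A–F, B–D, A–B, C–E}.
Of the listed edges, {A–F, B–E} are in the MST → 2.

2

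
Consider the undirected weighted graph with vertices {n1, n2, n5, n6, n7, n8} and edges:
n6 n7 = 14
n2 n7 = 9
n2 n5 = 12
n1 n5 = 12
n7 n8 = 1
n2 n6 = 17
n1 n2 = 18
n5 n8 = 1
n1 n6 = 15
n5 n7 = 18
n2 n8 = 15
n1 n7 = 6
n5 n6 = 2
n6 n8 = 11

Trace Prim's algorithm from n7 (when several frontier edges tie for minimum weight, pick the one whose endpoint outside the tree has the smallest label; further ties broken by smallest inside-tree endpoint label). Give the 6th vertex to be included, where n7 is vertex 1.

Prim's algorithm from n7:
Step 1: cheapest edge leaving the tree is n7 n8 (1); add n8.
Step 2: cheapest edge leaving the tree is n5 n8 (1); add n5.
Step 3: cheapest edge leaving the tree is n5 n6 (2); add n6.
Step 4: cheapest edge leaving the tree is n1 n7 (6); add n1.
Step 5: cheapest edge leaving the tree is n2 n7 (9); add n2.
Vertex order: n7, n8, n5, n6, n1, n2. The 6th vertex is n2.

n2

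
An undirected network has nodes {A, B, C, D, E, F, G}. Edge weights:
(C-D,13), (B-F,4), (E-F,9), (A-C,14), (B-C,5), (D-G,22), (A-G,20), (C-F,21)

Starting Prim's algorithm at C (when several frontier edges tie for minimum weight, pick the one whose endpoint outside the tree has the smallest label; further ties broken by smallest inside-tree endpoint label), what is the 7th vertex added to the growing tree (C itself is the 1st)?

Prim, starting at C.
Step 1: frontier [B-C 5, C-D 13, A-C 14, C-F 21] → take B-C (5); add B.
Step 2: frontier [B-F 4, C-D 13, A-C 14, C-F 21] → take B-F (4); add F.
Step 3: frontier [C-D 13, A-C 14, E-F 9] → take E-F (9); add E.
Step 4: frontier [C-D 13, A-C 14] → take C-D (13); add D.
Step 5: frontier [A-C 14, D-G 22] → take A-C (14); add A.
Step 6: frontier [A-G 20, D-G 22] → take A-G (20); add G.
Vertex order: C, B, F, E, D, A, G. The 7th vertex is G.

G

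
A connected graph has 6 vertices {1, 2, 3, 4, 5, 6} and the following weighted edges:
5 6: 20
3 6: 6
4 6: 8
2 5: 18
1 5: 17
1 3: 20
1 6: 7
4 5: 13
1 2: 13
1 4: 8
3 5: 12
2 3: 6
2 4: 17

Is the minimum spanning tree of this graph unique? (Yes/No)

No

Kruskal: consider edges lightest-first.
2 3 (6): add. Components now {1} {2,3} {4} {5} {6}
3 6 (6): add. Components now {1} {2,3,6} {4} {5}
1 6 (7): add. Components now {1,2,3,6} {4} {5}
1 4 (8): add. Components now {1,2,3,4,6} {5}
4 6 (8): skip — 4 and 6 already connected.
3 5 (12): add. Components now {1,2,3,4,5,6}
Non-tree edge 4 6 has weight 8, equal to the heaviest edge on its tree cycle — swapping gives another MST of the same weight. Not unique.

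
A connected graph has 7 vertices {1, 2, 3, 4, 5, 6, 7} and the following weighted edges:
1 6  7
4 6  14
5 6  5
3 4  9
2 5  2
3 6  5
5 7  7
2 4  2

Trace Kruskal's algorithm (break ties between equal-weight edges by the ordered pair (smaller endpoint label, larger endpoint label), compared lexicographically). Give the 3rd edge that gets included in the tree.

3-6

Kruskal: consider edges lightest-first.
2 4 (2): add. Components now {1} {2,4} {3} {5} {6} {7}
2 5 (2): add. Components now {1} {2,4,5} {3} {6} {7}
3 6 (5): add. Components now {1} {2,4,5} {3,6} {7}
5 6 (5): add. Components now {1} {2,3,4,5,6} {7}
1 6 (7): add. Components now {1,2,3,4,5,6} {7}
5 7 (7): add. Components now {1,2,3,4,5,6,7}
The 3rd edge added is 3 6.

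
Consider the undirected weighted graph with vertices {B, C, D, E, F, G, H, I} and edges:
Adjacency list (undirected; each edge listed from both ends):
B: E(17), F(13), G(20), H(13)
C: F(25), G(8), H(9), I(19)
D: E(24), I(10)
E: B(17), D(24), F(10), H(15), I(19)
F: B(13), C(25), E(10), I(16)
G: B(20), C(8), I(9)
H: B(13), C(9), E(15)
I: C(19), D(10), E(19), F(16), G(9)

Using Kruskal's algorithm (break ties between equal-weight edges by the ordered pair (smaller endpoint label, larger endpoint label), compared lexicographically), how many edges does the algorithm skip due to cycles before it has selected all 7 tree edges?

Kruskal's algorithm — process edges by increasing weight (ties by edge label):
C G (8): add — endpoints in different components.
C H (9): add — endpoints in different components.
G I (9): add — endpoints in different components.
D I (10): add — endpoints in different components.
E F (10): add — endpoints in different components.
B F (13): add — endpoints in different components.
B H (13): add — endpoints in different components.
Edges rejected before the tree was complete: 0.

0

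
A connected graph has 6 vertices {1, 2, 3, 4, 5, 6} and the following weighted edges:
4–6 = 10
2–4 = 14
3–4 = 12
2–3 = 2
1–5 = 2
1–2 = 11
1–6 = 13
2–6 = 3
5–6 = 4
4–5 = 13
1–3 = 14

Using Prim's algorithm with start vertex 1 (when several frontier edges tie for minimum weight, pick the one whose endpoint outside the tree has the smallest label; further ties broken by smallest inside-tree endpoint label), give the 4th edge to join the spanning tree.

Grow the tree from 1 using Prim:
Step 1: cheapest edge leaving the tree is 1–5 (2); add 5.
Step 2: cheapest edge leaving the tree is 5–6 (4); add 6.
Step 3: cheapest edge leaving the tree is 2–6 (3); add 2.
Step 4: cheapest edge leaving the tree is 2–3 (2); add 3.
Step 5: cheapest edge leaving the tree is 4–6 (10); add 4.
The 4th edge added is 2–3.

2-3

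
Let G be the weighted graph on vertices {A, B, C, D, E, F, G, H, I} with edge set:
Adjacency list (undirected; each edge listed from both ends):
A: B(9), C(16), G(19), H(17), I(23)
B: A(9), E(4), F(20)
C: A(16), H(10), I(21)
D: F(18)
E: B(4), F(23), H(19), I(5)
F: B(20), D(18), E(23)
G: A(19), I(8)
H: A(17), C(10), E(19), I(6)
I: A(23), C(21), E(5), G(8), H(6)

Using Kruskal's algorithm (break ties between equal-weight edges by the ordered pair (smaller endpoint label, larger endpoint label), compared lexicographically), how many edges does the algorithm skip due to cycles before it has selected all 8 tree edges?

Kruskal's algorithm — process edges by increasing weight (ties by edge label):
B–E (4): add — endpoints in different components.
E–I (5): add — endpoints in different components.
H–I (6): add — endpoints in different components.
G–I (8): add — endpoints in different components.
A–B (9): add — endpoints in different components.
C–H (10): add — endpoints in different components.
A–C (16): skip — A and C already connected.
A–H (17): skip — A and H already connected.
D–F (18): add — endpoints in different components.
A–G (19): skip — A and G already connected.
E–H (19): skip — E and H already connected.
B–F (20): add — endpoints in different components.
Edges rejected before the tree was complete: 4.

4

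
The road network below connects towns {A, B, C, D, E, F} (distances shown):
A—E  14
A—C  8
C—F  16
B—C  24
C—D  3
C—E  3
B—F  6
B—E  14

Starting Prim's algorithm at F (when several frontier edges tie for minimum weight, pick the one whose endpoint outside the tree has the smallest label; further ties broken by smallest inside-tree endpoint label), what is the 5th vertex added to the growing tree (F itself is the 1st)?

Prim, starting at F.
Step 1: cheapest edge leaving the tree is B—F (6); add B.
Step 2: cheapest edge leaving the tree is B—E (14); add E.
Step 3: cheapest edge leaving the tree is C—E (3); add C.
Step 4: cheapest edge leaving the tree is C—D (3); add D.
Step 5: cheapest edge leaving the tree is A—C (8); add A.
Vertex order: F, B, E, C, D, A. The 5th vertex is D.

D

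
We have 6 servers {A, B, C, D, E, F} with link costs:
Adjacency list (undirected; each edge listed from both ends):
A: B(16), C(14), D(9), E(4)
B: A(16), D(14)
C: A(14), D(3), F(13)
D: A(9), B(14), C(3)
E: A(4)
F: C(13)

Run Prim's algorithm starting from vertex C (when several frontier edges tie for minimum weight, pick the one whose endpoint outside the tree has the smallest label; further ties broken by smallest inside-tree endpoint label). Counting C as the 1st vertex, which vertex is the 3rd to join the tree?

Prim, starting at C.
Step 1: cheapest edge leaving the tree is C-D (3); add D.
Step 2: cheapest edge leaving the tree is A-D (9); add A.
Step 3: cheapest edge leaving the tree is A-E (4); add E.
Step 4: cheapest edge leaving the tree is C-F (13); add F.
Step 5: cheapest edge leaving the tree is B-D (14); add B.
Vertex order: C, D, A, E, F, B. The 3rd vertex is A.

A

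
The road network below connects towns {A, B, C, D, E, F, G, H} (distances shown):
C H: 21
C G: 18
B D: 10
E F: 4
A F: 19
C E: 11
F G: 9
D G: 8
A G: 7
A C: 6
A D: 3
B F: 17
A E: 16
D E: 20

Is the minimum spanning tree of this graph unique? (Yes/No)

Sort edges by weight, then run Kruskal:
A D (3): add — endpoints in different components.
E F (4): add — endpoints in different components.
A C (6): add — endpoints in different components.
A G (7): add — endpoints in different components.
D G (8): skip — D and G already connected.
F G (9): add — endpoints in different components.
B D (10): add — endpoints in different components.
C E (11): skip — C and E already connected.
A E (16): skip — A and E already connected.
B F (17): skip — B and F already connected.
C G (18): skip — C and G already connected.
A F (19): skip — A and F already connected.
D E (20): skip — D and E already connected.
C H (21): add — endpoints in different components.
Every non-tree edge has weight strictly greater than the heaviest edge on the tree path between its endpoints, so the MST is unique.

Yes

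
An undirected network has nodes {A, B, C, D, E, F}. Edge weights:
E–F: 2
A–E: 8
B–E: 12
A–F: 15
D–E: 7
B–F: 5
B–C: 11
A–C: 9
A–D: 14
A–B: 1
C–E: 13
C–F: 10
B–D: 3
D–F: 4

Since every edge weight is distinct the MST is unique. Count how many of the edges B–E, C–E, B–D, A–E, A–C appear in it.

2

Sort edges by weight, then run Kruskal:
A–B (1): add. Components now {A,B} {C} {D} {E} {F}
E–F (2): add. Components now {A,B} {C} {D} {E,F}
B–D (3): add. Components now {A,B,D} {C} {E,F}
D–F (4): add. Components now {A,B,D,E,F} {C}
B–F (5): skip — B and F already connected.
D–E (7): skip — D and E already connected.
A–E (8): skip — A and E already connected.
A–C (9): add. Components now {A,B,C,D,E,F}
MST edge set: {A–B, E–F, B–D, D–F, A–C}.
Of the listed edges, {B–D, A–C} are in the MST → 2.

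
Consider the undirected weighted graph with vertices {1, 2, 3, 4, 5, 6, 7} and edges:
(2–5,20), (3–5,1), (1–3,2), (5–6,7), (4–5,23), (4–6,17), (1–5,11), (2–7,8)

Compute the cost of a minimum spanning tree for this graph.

Kruskal's algorithm — process edges by increasing weight (ties by edge label):
3–5 (1): add — endpoints in different components.
1–3 (2): add — endpoints in different components.
5–6 (7): add — endpoints in different components.
2–7 (8): add — endpoints in different components.
1–5 (11): skip — 1 and 5 already connected.
4–6 (17): add — endpoints in different components.
2–5 (20): add — endpoints in different components.
MST edges: 3–5, 1–3, 5–6, 2–7, 4–6, 2–5; total weight 1+2+7+8+17+20 = 55.

55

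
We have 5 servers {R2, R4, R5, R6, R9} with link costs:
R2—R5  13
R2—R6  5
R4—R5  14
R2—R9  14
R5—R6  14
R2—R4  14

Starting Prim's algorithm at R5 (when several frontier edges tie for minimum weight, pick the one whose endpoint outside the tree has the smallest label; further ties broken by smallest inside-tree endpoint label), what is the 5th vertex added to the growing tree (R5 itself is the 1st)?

R9

Prim's algorithm from R5:
Step 1: cheapest edge leaving the tree is R2—R5 (13); add R2.
Step 2: cheapest edge leaving the tree is R2—R6 (5); add R6.
Step 3: cheapest edge leaving the tree is R2—R4 (14); add R4.
Step 4: cheapest edge leaving the tree is R2—R9 (14); add R9.
Vertex order: R5, R2, R6, R4, R9. The 5th vertex is R9.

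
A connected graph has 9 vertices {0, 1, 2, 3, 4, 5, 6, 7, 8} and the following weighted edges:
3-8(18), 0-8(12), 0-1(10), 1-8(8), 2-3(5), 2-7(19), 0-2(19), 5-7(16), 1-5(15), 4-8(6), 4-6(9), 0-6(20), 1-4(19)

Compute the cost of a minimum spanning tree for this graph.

87

Kruskal: consider edges lightest-first.
2-3 (5): add — endpoints in different components.
4-8 (6): add — endpoints in different components.
1-8 (8): add — endpoints in different components.
4-6 (9): add — endpoints in different components.
0-1 (10): add — endpoints in different components.
0-8 (12): skip — 0 and 8 already connected.
1-5 (15): add — endpoints in different components.
5-7 (16): add — endpoints in different components.
3-8 (18): add — endpoints in different components.
MST edges: 2-3, 4-8, 1-8, 4-6, 0-1, 1-5, 5-7, 3-8; total weight 5+6+8+9+10+15+16+18 = 87.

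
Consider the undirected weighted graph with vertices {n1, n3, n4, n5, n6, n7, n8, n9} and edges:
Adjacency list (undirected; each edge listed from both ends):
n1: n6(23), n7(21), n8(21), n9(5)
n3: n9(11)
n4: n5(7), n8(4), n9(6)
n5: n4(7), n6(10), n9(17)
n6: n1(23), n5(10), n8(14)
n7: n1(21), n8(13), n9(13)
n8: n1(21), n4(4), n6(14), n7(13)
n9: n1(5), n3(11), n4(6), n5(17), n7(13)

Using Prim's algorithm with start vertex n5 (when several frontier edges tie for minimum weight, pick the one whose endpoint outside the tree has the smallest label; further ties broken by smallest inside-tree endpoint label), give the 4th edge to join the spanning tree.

Prim's algorithm from n5:
Step 1: frontier [n4—n5 7, n5—n6 10, n5—n9 17] → take n4—n5 (7); add n4.
Step 2: frontier [n4—n8 4, n4—n9 6, n5—n6 10, n5—n9 17] → take n4—n8 (4); add n8.
Step 3: frontier [n4—n9 6, n5—n6 10, n5—n9 17, n7—n8 13, n6—n8 14, n1—n8 21] → take n4—n9 (6); add n9.
Step 4: frontier [n5—n6 10, n7—n8 13, n6—n8 14, n1—n8 21, n1—n9 5, n3—n9 11, n7—n9 13] → take n1—n9 (5); add n1.
Step 5: frontier [n1—n7 21, n1—n6 23, n5—n6 10, n7—n8 13, n6—n8 14, n3—n9 11, n7—n9 13] → take n5—n6 (10); add n6.
Step 6: frontier [n1—n7 21, n7—n8 13, n3—n9 11, n7—n9 13] → take n3—n9 (11); add n3.
Step 7: frontier [n1—n7 21, n7—n8 13, n7—n9 13] → take n7—n8 (13); add n7.
The 4th edge added is n1—n9.

n1-n9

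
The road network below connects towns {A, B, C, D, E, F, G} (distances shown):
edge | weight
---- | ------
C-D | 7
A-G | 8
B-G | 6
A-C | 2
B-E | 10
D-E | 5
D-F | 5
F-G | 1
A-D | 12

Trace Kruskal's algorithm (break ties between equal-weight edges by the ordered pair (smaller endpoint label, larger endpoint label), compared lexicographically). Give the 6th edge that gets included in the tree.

Kruskal: consider edges lightest-first.
F-G (1): add — endpoints in different components.
A-C (2): add — endpoints in different components.
D-E (5): add — endpoints in different components.
D-F (5): add — endpoints in different components.
B-G (6): add — endpoints in different components.
C-D (7): add — endpoints in different components.
The 6th edge added is C-D.

C-D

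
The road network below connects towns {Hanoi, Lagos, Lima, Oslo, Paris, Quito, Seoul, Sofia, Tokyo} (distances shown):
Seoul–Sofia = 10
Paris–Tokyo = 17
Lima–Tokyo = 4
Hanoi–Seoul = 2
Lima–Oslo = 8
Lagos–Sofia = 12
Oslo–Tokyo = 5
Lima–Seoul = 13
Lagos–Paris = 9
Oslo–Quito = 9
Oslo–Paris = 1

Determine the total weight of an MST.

Kruskal's algorithm — process edges by increasing weight (ties by edge label):
Oslo–Paris (1): add — endpoints in different components.
Hanoi–Seoul (2): add — endpoints in different components.
Lima–Tokyo (4): add — endpoints in different components.
Oslo–Tokyo (5): add — endpoints in different components.
Lima–Oslo (8): skip — Lima and Oslo already connected.
Lagos–Paris (9): add — endpoints in different components.
Oslo–Quito (9): add — endpoints in different components.
Seoul–Sofia (10): add — endpoints in different components.
Lagos–Sofia (12): add — endpoints in different components.
MST edges: Oslo–Paris, Hanoi–Seoul, Lima–Tokyo, Oslo–Tokyo, Lagos–Paris, Oslo–Quito, Seoul–Sofia, Lagos–Sofia; total weight 1+2+4+5+9+9+10+12 = 52.

52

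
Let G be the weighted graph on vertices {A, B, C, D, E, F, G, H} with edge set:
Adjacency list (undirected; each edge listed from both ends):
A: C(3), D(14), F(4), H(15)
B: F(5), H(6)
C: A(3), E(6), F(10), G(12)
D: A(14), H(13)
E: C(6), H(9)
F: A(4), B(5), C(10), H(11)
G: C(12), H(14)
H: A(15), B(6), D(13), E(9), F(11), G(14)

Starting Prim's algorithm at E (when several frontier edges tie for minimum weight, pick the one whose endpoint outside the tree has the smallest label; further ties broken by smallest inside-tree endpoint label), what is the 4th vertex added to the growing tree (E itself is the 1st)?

Prim's algorithm from E:
Step 1: cheapest edge leaving the tree is C E (6); add C.
Step 2: cheapest edge leaving the tree is A C (3); add A.
Step 3: cheapest edge leaving the tree is A F (4); add F.
Step 4: cheapest edge leaving the tree is B F (5); add B.
Step 5: cheapest edge leaving the tree is B H (6); add H.
Step 6: cheapest edge leaving the tree is C G (12); add G.
Step 7: cheapest edge leaving the tree is D H (13); add D.
Vertex order: E, C, A, F, B, H, G, D. The 4th vertex is F.

F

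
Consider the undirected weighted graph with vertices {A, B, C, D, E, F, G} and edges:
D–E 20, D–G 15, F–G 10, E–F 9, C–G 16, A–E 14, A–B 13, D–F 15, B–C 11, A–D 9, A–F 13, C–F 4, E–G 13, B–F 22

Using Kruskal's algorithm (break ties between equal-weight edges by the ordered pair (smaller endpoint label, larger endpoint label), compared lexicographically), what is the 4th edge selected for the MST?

F-G

Kruskal: consider edges lightest-first.
C–F (4): add. Components now {A} {B} {C,F} {D} {E} {G}
A–D (9): add. Components now {A,D} {B} {C,F} {E} {G}
E–F (9): add. Components now {A,D} {B} {C,E,F} {G}
F–G (10): add. Components now {A,D} {B} {C,E,F,G}
B–C (11): add. Components now {A,D} {B,C,E,F,G}
A–B (13): add. Components now {A,B,C,D,E,F,G}
The 4th edge added is F–G.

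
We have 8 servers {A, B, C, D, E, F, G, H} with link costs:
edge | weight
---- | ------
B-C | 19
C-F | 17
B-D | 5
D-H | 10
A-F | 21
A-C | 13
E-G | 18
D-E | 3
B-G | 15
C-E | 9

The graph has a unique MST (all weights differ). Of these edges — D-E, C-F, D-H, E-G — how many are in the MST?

Kruskal: consider edges lightest-first.
D-E (3): add — endpoints in different components.
B-D (5): add — endpoints in different components.
C-E (9): add — endpoints in different components.
D-H (10): add — endpoints in different components.
A-C (13): add — endpoints in different components.
B-G (15): add — endpoints in different components.
C-F (17): add — endpoints in different components.
MST edge set: {D-E, B-D, C-E, D-H, A-C, B-G, C-F}.
Of the listed edges, {D-E, C-F, D-H} are in the MST → 3.

3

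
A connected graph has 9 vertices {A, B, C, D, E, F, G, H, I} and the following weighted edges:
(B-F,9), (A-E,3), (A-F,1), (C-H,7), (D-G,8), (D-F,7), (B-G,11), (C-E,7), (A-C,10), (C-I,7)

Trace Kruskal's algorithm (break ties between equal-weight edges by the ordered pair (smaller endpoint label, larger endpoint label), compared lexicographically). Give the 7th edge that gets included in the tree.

Kruskal: consider edges lightest-first.
A-F (1): add — endpoints in different components.
A-E (3): add — endpoints in different components.
C-E (7): add — endpoints in different components.
C-H (7): add — endpoints in different components.
C-I (7): add — endpoints in different components.
D-F (7): add — endpoints in different components.
D-G (8): add — endpoints in different components.
B-F (9): add — endpoints in different components.
The 7th edge added is D-G.

D-G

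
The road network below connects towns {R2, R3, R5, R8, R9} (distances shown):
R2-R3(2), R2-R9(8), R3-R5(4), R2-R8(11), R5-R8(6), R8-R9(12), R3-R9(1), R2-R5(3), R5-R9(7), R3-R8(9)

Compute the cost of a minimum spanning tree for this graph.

Prim's algorithm from R2:
Step 1: frontier [R2-R3 2, R2-R5 3, R2-R9 8, R2-R8 11] → take R2-R3 (2); add R3.
Step 2: frontier [R2-R5 3, R2-R9 8, R2-R8 11, R3-R9 1, R3-R5 4, R3-R8 9] → take R3-R9 (1); add R9.
Step 3: frontier [R2-R5 3, R2-R8 11, R3-R5 4, R3-R8 9, R5-R9 7, R8-R9 12] → take R2-R5 (3); add R5.
Step 4: frontier [R2-R8 11, R3-R8 9, R5-R8 6, R8-R9 12] → take R5-R8 (6); add R8.
MST edges: R2-R3, R3-R9, R2-R5, R5-R8; total weight 2+1+3+6 = 12.

12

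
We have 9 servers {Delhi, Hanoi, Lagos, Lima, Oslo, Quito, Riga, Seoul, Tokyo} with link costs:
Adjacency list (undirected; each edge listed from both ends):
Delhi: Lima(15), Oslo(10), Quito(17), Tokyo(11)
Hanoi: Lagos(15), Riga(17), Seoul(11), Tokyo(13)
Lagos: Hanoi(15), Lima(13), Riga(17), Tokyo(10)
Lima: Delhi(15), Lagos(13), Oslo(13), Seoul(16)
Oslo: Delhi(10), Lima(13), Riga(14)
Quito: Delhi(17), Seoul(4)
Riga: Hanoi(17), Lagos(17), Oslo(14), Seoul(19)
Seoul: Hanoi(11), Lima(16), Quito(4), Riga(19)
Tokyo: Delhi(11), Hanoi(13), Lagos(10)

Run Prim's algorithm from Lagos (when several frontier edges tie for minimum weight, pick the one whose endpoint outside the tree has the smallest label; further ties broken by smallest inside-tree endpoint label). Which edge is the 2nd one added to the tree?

Prim, starting at Lagos.
Step 1: cheapest edge leaving the tree is Lagos—Tokyo (10); add Tokyo.
Step 2: cheapest edge leaving the tree is Delhi—Tokyo (11); add Delhi.
Step 3: cheapest edge leaving the tree is Delhi—Oslo (10); add Oslo.
Step 4: cheapest edge leaving the tree is Hanoi—Tokyo (13); add Hanoi.
Step 5: cheapest edge leaving the tree is Hanoi—Seoul (11); add Seoul.
Step 6: cheapest edge leaving the tree is Quito—Seoul (4); add Quito.
Step 7: cheapest edge leaving the tree is Lagos—Lima (13); add Lima.
Step 8: cheapest edge leaving the tree is Oslo—Riga (14); add Riga.
The 2nd edge added is Delhi—Tokyo.

Delhi-Tokyo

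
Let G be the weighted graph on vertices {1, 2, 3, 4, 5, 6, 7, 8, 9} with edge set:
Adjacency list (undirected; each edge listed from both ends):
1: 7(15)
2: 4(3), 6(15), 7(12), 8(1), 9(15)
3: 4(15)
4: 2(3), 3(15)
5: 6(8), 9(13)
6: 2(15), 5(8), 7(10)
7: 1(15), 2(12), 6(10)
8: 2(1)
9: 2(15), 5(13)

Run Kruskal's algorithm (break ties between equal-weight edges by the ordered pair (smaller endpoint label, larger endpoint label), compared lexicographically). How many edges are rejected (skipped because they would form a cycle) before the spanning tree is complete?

Kruskal's algorithm — process edges by increasing weight (ties by edge label):
2 8 (1): add — endpoints in different components.
2 4 (3): add — endpoints in different components.
5 6 (8): add — endpoints in different components.
6 7 (10): add — endpoints in different components.
2 7 (12): add — endpoints in different components.
5 9 (13): add — endpoints in different components.
1 7 (15): add — endpoints in different components.
2 6 (15): skip — 2 and 6 already connected.
2 9 (15): skip — 2 and 9 already connected.
3 4 (15): add — endpoints in different components.
Edges rejected before the tree was complete: 2.

2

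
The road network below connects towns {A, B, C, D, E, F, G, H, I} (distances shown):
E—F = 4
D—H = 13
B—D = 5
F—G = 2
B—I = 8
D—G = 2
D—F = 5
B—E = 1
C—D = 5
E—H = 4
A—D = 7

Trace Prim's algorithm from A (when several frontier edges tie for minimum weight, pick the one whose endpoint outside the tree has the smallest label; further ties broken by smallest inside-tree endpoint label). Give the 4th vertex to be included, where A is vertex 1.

Prim, starting at A.
Step 1: cheapest edge leaving the tree is A—D (7); add D.
Step 2: cheapest edge leaving the tree is D—G (2); add G.
Step 3: cheapest edge leaving the tree is F—G (2); add F.
Step 4: cheapest edge leaving the tree is E—F (4); add E.
Step 5: cheapest edge leaving the tree is B—E (1); add B.
Step 6: cheapest edge leaving the tree is E—H (4); add H.
Step 7: cheapest edge leaving the tree is C—D (5); add C.
Step 8: cheapest edge leaving the tree is B—I (8); add I.
Vertex order: A, D, G, F, E, B, H, C, I. The 4th vertex is F.

F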